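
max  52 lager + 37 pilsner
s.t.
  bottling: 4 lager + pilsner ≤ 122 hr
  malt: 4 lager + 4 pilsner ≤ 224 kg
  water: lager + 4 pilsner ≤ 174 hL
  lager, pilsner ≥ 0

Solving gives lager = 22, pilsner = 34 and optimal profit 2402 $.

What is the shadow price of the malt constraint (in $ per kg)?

8

Check each constraint at x*: bottling 122/122 (tight); malt 224/224 (tight); water 158/174 (slack 16).
By complementary slackness, y = 0 for the non-binding constraint.
Dual feasibility on the basic columns requires 4·y_bottling + 4·y_malt = 52, 1·y_bottling + 4·y_malt = 37.
→ y_bottling = 5 and y_malt = 8.
Shadow price of malt = 8.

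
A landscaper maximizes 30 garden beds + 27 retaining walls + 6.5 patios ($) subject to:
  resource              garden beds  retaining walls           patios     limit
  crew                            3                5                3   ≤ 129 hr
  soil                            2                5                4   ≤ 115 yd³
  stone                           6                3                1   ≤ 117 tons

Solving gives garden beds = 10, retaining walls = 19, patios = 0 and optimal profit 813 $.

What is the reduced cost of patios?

-9.5

Binding: soil and stone. Non-binding: crew (4 unused).
By complementary slackness, y = 0 for the non-binding constraint.
The binding rows give the dual system: 2·y_soil + 6·y_stone = 30 and 5·y_soil + 3·y_stone = 27.
This yields shadow prices y_soil = 3, y_stone = 4.
Reduced cost of patios: c₃ − yᵀa₃ = 6.5 − (3·4 + 4·1) = 6.5 − 16 = -9.5.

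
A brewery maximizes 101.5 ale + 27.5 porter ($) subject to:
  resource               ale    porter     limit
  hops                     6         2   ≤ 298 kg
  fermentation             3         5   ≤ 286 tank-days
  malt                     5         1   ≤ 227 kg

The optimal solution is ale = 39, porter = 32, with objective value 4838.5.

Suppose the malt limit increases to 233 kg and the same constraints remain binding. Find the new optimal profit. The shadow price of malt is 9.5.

Δb = 6, so new z* = 4838.5 + (9.5)·(6) = 4838.5 + 57 = 4895.5.

4895.5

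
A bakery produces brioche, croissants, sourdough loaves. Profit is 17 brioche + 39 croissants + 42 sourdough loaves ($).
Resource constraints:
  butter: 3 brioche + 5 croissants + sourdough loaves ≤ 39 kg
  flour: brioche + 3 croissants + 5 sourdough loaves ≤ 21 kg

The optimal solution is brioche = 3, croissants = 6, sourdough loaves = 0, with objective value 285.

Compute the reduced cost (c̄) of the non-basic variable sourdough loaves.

-1

At the optimum: butter uses 39 of 39 (binding); flour uses 21 of 21 (binding).
The binding rows give the dual system: 3·y_butter + 1·y_flour = 17 and 5·y_butter + 3·y_flour = 39.
→ y_butter = 3 and y_flour = 8.
Reduced cost of sourdough loaves: c₃ − yᵀa₃ = 42 − (3·1 + 8·5) = 42 − 43 = -1.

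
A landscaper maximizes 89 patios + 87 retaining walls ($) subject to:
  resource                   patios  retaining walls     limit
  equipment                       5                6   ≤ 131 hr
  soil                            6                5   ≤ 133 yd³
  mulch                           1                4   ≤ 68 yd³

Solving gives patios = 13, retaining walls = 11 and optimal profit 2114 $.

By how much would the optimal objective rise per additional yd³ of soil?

Check each constraint at x*: equipment 131/131 (tight); soil 133/133 (tight); mulch 57/68 (slack 11).
Slack constraints have shadow price 0 (complementary slackness).
Dual feasibility on the basic columns requires 5·y_equipment + 6·y_soil = 89, 6·y_equipment + 5·y_soil = 87.
→ y_equipment = 7 and y_soil = 9.
Shadow price of soil = 9.

9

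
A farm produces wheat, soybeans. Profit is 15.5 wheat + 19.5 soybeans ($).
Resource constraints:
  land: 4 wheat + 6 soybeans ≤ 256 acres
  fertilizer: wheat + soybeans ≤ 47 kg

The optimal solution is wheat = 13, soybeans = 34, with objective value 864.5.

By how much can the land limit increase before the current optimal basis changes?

Binding constraints: land, fertilizer. The basis is B = [[4,6],[1,1]] with det -2.
Per unit increase in land, x* moves by d = (-0.5, 0.5).
The basis stays optimal until wheat reaches 0; allowable increase = 26 acres.

26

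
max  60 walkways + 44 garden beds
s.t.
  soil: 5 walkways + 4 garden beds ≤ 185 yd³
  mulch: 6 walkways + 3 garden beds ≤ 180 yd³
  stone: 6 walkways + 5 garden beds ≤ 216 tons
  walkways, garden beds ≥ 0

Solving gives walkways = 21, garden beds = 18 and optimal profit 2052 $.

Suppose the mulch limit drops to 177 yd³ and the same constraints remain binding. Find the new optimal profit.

2043

At the optimum: soil uses 177 of 185 (slack = 8); mulch uses 180 of 180 (binding); stone uses 216 of 216 (binding).
By complementary slackness, y = 0 for the non-binding constraint.
The binding rows give the dual system: 6·y_mulch + 6·y_stone = 60 and 3·y_mulch + 5·y_stone = 44.
→ y_mulch = 3 and y_stone = 7.
Δz = y_mulch·Δb = 3 × (-3) = -9, so new z* = 2052 − 9 = 2043.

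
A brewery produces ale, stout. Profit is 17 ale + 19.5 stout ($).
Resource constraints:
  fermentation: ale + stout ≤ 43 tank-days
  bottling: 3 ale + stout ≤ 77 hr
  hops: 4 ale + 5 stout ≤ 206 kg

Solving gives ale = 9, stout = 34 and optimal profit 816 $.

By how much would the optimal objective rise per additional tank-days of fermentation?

At the optimum: fermentation uses 43 of 43 (binding); bottling uses 61 of 77 (slack = 16); hops uses 206 of 206 (binding).
By complementary slackness, y = 0 for the non-binding constraint.
The binding rows give the dual system: 1·y_fermentation + 4·y_hops = 17 and 1·y_fermentation + 5·y_hops = 19.5.
This yields shadow prices y_fermentation = 7, y_hops = 2.5.
Shadow price of fermentation = 7.

7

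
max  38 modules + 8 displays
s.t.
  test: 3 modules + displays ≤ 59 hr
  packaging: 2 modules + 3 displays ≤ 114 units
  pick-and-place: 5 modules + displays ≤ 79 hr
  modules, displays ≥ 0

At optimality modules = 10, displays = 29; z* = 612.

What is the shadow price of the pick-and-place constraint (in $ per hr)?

7

Check each constraint at x*: test 59/59 (tight); packaging 107/114 (slack 7); pick-and-place 79/79 (tight).
Since packaging is not tight, its dual is 0.
The binding rows give the dual system: 3·y_test + 5·y_pick-and-place = 38 and 1·y_test + 1·y_pick-and-place = 8.
Solving: y_test = 1, y_pick-and-place = 7.
Shadow price of pick-and-place = 7.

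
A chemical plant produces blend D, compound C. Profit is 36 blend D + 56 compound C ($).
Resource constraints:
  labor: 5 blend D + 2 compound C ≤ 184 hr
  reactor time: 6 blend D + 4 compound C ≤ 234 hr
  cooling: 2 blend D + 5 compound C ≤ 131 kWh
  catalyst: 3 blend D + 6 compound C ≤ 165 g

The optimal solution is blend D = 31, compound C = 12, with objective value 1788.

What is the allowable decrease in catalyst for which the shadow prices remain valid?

Binding constraints: reactor time, catalyst. The basis is B = [[6,4],[3,6]] with det 24.
Per unit decrease in catalyst, x* moves by d = (0.1667, -0.25).
The basis stays optimal until labor becomes binding; allowable decrease = 15 g.

15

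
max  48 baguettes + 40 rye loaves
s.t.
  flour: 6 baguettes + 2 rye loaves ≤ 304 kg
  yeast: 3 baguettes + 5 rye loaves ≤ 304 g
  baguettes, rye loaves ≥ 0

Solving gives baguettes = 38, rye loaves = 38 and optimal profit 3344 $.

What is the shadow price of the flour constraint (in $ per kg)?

Both flour and yeast are binding at x*.
Dual feasibility on the basic columns requires 6·y_flour + 3·y_yeast = 48, 2·y_flour + 5·y_yeast = 40.
Solving: y_flour = 5, y_yeast = 6.
Shadow price of flour = 5.

5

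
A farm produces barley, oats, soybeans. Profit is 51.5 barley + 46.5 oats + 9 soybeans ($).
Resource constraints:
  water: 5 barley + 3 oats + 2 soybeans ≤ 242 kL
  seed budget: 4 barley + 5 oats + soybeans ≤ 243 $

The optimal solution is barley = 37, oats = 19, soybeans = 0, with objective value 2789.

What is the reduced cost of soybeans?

-8

Check each constraint at x*: water 242/242 (tight); seed budget 243/243 (tight).
From A_Bᵀ y = c: 5·y_water + 4·y_seed budget = 51.5; 3·y_water + 5·y_seed budget = 46.5.
This yields shadow prices y_water = 5.5, y_seed budget = 6.
Reduced cost of soybeans: c₃ − yᵀa₃ = 9 − (5.5·2 + 6·1) = 9 − 17 = -8.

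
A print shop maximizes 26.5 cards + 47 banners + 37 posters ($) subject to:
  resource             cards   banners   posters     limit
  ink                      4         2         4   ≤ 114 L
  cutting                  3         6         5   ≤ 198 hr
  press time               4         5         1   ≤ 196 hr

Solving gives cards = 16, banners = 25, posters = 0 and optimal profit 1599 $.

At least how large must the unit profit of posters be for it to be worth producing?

41.5

Binding: ink and cutting. Non-binding: press time (7 unused).
Slack constraints have shadow price 0 (complementary slackness).
Dual feasibility on the basic columns requires 4·y_ink + 3·y_cutting = 26.5, 2·y_ink + 6·y_cutting = 47.
Solving: y_ink = 1, y_cutting = 7.5.
posters enters the basis when its profit ≥ yᵀa₃ = 1·4 + 7.5·5 = 41.5.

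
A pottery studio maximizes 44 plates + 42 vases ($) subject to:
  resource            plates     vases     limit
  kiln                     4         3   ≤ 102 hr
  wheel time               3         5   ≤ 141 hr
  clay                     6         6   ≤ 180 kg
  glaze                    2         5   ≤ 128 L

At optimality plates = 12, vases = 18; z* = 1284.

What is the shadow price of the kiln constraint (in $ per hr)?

Check each constraint at x*: kiln 102/102 (tight); wheel time 126/141 (slack 15); clay 180/180 (tight); glaze 114/128 (slack 14).
By complementary slackness, y = 0 for the non-binding constraints.
Dual feasibility on the basic columns requires 4·y_kiln + 6·y_clay = 44, 3·y_kiln + 6·y_clay = 42.
Solving: y_kiln = 2, y_clay = 6.
Shadow price of kiln = 2.

2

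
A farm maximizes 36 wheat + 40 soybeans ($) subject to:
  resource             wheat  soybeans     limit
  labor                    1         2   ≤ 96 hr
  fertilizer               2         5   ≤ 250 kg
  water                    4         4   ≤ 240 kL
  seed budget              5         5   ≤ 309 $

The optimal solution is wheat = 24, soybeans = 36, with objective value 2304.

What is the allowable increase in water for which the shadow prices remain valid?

Binding constraints: labor, water. The basis is B = [[1,2],[4,4]] with det -4.
Per unit increase in water, x* moves by d = (0.5, -0.25).
The basis stays optimal until seed budget becomes binding; allowable increase = 7.2 kL.

7.2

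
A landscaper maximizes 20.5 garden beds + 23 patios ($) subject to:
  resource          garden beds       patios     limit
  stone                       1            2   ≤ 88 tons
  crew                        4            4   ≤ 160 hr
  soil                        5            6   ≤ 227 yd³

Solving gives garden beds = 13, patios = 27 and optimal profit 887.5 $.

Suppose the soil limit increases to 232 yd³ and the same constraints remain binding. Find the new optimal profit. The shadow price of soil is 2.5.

Δb = 5, so new z* = 887.5 + (2.5)·(5) = 887.5 + 12.5 = 900.

900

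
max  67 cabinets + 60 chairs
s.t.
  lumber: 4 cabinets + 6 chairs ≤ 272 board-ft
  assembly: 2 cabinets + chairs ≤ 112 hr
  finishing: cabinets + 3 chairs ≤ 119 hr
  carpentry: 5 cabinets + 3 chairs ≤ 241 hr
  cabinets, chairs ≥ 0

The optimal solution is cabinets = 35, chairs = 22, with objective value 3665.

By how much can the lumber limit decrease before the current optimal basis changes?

Binding constraints: lumber, carpentry. The basis is B = [[4,6],[5,3]] with det -18.
Per unit decrease in lumber, x* moves by d = (0.1667, -0.2778).
The basis stays optimal until chairs reaches 0; allowable decrease = 79.2 board-ft.

79.2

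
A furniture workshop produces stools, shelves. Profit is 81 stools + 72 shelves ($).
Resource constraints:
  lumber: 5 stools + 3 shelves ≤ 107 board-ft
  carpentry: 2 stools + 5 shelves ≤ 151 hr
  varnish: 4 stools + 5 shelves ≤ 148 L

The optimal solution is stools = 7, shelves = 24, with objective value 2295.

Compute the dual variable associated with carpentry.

Binding: lumber and varnish. Non-binding: carpentry (17 unused).
By complementary slackness, y = 0 for the non-binding constraint.
The binding rows give the dual system: 5·y_lumber + 4·y_varnish = 81 and 3·y_lumber + 5·y_varnish = 72.
Solving: y_lumber = 9, y_varnish = 9.
Shadow price of carpentry = 0.

0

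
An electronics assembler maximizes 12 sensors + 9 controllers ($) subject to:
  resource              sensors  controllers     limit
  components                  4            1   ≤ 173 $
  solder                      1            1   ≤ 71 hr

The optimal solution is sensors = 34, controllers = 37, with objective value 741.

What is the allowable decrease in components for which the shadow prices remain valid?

102

Binding constraints: components, solder. The basis is B = [[4,1],[1,1]] with det 3.
Per unit decrease in components, x* moves by d = (-0.3333, 0.3333).
The basis stays optimal until sensors reaches 0; allowable decrease = 102 $.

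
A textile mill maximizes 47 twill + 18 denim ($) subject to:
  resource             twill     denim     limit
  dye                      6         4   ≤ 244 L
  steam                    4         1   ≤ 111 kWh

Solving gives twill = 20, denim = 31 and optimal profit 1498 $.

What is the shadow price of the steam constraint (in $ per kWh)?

8

Both dye and steam are binding at x*.
The binding rows give the dual system: 6·y_dye + 4·y_steam = 47 and 4·y_dye + 1·y_steam = 18.
Solving: y_dye = 2.5, y_steam = 8.
Shadow price of steam = 8.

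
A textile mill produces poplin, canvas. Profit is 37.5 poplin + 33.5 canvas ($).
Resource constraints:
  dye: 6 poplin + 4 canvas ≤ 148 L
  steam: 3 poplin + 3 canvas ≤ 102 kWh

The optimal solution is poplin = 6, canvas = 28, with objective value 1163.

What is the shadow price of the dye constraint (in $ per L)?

2

At the optimum: dye uses 148 of 148 (binding); steam uses 102 of 102 (binding).
Dual feasibility on the basic columns requires 6·y_dye + 3·y_steam = 37.5, 4·y_dye + 3·y_steam = 33.5.
This yields shadow prices y_dye = 2, y_steam = 8.5.
Shadow price of dye = 2.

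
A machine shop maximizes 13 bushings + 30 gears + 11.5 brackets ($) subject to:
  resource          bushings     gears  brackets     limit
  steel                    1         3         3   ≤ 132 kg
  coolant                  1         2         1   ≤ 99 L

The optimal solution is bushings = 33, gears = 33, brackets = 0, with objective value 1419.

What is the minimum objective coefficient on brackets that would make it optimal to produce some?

21

At the optimum: steel uses 132 of 132 (binding); coolant uses 99 of 99 (binding).
From A_Bᵀ y = c: 1·y_steel + 1·y_coolant = 13; 3·y_steel + 2·y_coolant = 30.
This yields shadow prices y_steel = 4, y_coolant = 9.
brackets enters the basis when its profit ≥ yᵀa₃ = 4·3 + 9·1 = 21.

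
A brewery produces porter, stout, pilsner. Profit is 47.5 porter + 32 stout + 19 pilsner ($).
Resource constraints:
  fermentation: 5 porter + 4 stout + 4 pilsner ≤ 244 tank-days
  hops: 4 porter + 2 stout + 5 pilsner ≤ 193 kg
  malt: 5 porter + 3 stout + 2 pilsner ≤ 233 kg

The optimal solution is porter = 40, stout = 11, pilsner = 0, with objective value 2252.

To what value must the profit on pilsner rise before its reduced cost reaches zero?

At the optimum: fermentation uses 244 of 244 (binding); hops uses 182 of 193 (slack = 11); malt uses 233 of 233 (binding).
Slack constraints have shadow price 0 (complementary slackness).
The binding rows give the dual system: 5·y_fermentation + 5·y_malt = 47.5 and 4·y_fermentation + 3·y_malt = 32.
Solving: y_fermentation = 3.5, y_malt = 6.
pilsner enters the basis when its profit ≥ yᵀa₃ = 3.5·4 + 6·2 = 26.

26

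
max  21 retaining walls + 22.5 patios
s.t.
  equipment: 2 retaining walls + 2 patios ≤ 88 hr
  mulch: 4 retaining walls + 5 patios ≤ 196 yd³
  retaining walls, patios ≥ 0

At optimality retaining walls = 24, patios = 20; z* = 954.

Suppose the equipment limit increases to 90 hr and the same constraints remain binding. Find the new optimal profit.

At the optimum: equipment uses 88 of 88 (binding); mulch uses 196 of 196 (binding).
The binding rows give the dual system: 2·y_equipment + 4·y_mulch = 21 and 2·y_equipment + 5·y_mulch = 22.5.
→ y_equipment = 7.5 and y_mulch = 1.5.
Δz = y_equipment·Δb = 7.5 × (2) = 15, so new z* = 954 + 15 = 969.

969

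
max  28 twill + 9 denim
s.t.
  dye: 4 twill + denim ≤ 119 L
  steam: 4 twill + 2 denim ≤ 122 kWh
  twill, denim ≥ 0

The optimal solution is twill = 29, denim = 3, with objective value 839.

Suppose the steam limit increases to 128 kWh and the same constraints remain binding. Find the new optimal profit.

851

Check each constraint at x*: dye 119/119 (tight); steam 122/122 (tight).
The binding rows give the dual system: 4·y_dye + 4·y_steam = 28 and 1·y_dye + 2·y_steam = 9.
→ y_dye = 5 and y_steam = 2.
Δz = y_steam·Δb = 2 × (6) = 12, so new z* = 839 + 12 = 851.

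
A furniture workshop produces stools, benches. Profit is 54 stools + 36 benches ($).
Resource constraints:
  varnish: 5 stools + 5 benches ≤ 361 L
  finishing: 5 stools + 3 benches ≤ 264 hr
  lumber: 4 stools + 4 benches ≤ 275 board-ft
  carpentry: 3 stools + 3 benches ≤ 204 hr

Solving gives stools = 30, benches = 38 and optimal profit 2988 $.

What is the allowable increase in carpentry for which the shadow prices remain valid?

Binding constraints: finishing, carpentry. The basis is B = [[5,3],[3,3]] with det 6.
Per unit increase in carpentry, x* moves by d = (-0.5, 0.8333).
The basis stays optimal until lumber becomes binding; allowable increase = 2.25 hr.

2.25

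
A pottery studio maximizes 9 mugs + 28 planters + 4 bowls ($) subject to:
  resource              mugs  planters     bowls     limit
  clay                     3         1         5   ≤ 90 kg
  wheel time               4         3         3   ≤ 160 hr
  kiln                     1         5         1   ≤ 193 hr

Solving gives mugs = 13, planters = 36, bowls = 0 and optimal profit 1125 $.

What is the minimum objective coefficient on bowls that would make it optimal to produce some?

Binding: wheel time and kiln. Non-binding: clay (15 unused).
By complementary slackness, y = 0 for the non-binding constraint.
Dual feasibility on the basic columns requires 4·y_wheel time + 1·y_kiln = 9, 3·y_wheel time + 5·y_kiln = 28.
This yields shadow prices y_wheel time = 1, y_kiln = 5.
bowls enters the basis when its profit ≥ yᵀa₃ = 1·3 + 5·1 = 8.

8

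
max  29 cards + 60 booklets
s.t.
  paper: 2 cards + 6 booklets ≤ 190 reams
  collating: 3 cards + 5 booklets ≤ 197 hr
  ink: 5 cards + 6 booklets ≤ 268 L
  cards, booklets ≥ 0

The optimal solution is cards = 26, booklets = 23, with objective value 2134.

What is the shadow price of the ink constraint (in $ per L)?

3

Check each constraint at x*: paper 190/190 (tight); collating 193/197 (slack 4); ink 268/268 (tight).
Since collating is not tight, its dual is 0.
From A_Bᵀ y = c: 2·y_paper + 5·y_ink = 29; 6·y_paper + 6·y_ink = 60.
→ y_paper = 7 and y_ink = 3.
Shadow price of ink = 3.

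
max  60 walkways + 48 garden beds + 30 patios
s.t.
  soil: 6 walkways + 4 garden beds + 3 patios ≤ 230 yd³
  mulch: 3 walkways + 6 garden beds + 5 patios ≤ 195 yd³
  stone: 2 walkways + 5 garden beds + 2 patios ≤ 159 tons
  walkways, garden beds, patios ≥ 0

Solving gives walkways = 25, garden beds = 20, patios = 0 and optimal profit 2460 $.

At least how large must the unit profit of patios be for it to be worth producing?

At the optimum: soil uses 230 of 230 (binding); mulch uses 195 of 195 (binding); stone uses 150 of 159 (slack = 9).
By complementary slackness, y = 0 for the non-binding constraint.
Dual feasibility on the basic columns requires 6·y_soil + 3·y_mulch = 60, 4·y_soil + 6·y_mulch = 48.
→ y_soil = 9 and y_mulch = 2.
patios enters the basis when its profit ≥ yᵀa₃ = 9·3 + 2·5 = 37.

37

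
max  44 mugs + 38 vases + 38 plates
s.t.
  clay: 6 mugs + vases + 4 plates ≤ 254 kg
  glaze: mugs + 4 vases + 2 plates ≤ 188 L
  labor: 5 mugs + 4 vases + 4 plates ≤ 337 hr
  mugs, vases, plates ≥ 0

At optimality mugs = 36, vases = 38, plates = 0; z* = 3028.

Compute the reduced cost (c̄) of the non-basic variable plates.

-2

At the optimum: clay uses 254 of 254 (binding); glaze uses 188 of 188 (binding); labor uses 332 of 337 (slack = 5).
Since labor is not tight, its dual is 0.
Dual feasibility on the basic columns requires 6·y_clay + 1·y_glaze = 44, 1·y_clay + 4·y_glaze = 38.
→ y_clay = 6 and y_glaze = 8.
Reduced cost of plates: c₃ − yᵀa₃ = 38 − (6·4 + 8·2) = 38 − 40 = -2.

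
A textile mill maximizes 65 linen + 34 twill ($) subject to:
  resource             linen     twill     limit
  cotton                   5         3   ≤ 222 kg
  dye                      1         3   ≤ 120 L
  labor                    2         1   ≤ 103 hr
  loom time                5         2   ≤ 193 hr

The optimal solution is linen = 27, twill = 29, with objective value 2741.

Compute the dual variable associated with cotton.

8

Check each constraint at x*: cotton 222/222 (tight); dye 114/120 (slack 6); labor 83/103 (slack 20); loom time 193/193 (tight).
Slack constraints have shadow price 0 (complementary slackness).
Dual feasibility on the basic columns requires 5·y_cotton + 5·y_loom time = 65, 3·y_cotton + 2·y_loom time = 34.
Solving: y_cotton = 8, y_loom time = 5.
Shadow price of cotton = 8.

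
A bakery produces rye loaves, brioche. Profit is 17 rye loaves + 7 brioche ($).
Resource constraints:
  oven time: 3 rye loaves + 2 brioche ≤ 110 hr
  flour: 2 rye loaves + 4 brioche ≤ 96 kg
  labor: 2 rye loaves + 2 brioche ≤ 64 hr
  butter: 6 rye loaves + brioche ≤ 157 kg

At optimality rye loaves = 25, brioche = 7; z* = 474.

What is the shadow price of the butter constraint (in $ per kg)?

Binding: labor and butter. Non-binding: oven time (21 unused), flour (18 unused).
Slack constraints have shadow price 0 (complementary slackness).
The binding rows give the dual system: 2·y_labor + 6·y_butter = 17 and 2·y_labor + 1·y_butter = 7.
→ y_labor = 2.5 and y_butter = 2.
Shadow price of butter = 2.

2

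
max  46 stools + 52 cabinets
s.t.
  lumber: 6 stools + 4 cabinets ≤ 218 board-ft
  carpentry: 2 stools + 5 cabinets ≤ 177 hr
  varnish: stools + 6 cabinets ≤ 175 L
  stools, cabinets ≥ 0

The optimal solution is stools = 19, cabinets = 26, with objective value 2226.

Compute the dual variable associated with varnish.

Binding: lumber and varnish. Non-binding: carpentry (9 unused).
By complementary slackness, y = 0 for the non-binding constraint.
From A_Bᵀ y = c: 6·y_lumber + 1·y_varnish = 46; 4·y_lumber + 6·y_varnish = 52.
This yields shadow prices y_lumber = 7, y_varnish = 4.
Shadow price of varnish = 4.

4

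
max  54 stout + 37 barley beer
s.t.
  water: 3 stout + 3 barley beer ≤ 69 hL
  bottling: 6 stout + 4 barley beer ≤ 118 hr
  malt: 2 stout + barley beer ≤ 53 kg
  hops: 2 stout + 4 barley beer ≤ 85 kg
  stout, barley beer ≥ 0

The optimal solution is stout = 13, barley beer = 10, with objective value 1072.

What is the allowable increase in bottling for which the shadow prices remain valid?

20

Binding constraints: water, bottling. The basis is B = [[3,3],[6,4]] with det -6.
Per unit increase in bottling, x* moves by d = (0.5, -0.5).
The basis stays optimal until barley beer reaches 0; allowable increase = 20 hr.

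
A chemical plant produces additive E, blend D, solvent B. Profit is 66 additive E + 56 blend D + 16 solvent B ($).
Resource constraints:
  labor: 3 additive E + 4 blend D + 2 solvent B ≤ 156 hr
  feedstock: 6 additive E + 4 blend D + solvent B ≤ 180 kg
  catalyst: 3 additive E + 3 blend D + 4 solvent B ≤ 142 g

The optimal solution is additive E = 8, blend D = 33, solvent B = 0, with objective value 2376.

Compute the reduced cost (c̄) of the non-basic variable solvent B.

-4

At the optimum: labor uses 156 of 156 (binding); feedstock uses 180 of 180 (binding); catalyst uses 123 of 142 (slack = 19).
By complementary slackness, y = 0 for the non-binding constraint.
From A_Bᵀ y = c: 3·y_labor + 6·y_feedstock = 66; 4·y_labor + 4·y_feedstock = 56.
Solving: y_labor = 6, y_feedstock = 8.
Reduced cost of solvent B: c₃ − yᵀa₃ = 16 − (6·2 + 8·1) = 16 − 20 = -4.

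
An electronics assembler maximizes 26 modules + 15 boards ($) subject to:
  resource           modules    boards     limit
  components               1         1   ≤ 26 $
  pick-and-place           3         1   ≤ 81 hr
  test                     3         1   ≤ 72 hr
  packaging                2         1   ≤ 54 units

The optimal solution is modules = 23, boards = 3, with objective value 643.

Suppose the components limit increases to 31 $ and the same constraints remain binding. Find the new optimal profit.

690.5

Binding: components and test. Non-binding: pick-and-place (9 unused), packaging (5 unused).
Slack constraints have shadow price 0 (complementary slackness).
Dual feasibility on the basic columns requires 1·y_components + 3·y_test = 26, 1·y_components + 1·y_test = 15.
Solving: y_components = 9.5, y_test = 5.5.
Δz = y_components·Δb = 9.5 × (5) = 47.5, so new z* = 643 + 47.5 = 690.5.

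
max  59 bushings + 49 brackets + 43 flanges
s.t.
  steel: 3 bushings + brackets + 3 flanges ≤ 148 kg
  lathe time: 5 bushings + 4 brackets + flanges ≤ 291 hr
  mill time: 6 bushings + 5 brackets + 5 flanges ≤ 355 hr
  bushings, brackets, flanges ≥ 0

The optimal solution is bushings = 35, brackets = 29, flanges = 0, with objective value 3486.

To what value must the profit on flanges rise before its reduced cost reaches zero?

At the optimum: steel uses 134 of 148 (slack = 14); lathe time uses 291 of 291 (binding); mill time uses 355 of 355 (binding).
By complementary slackness, y = 0 for the non-binding constraint.
Dual feasibility on the basic columns requires 5·y_lathe time + 6·y_mill time = 59, 4·y_lathe time + 5·y_mill time = 49.
→ y_lathe time = 1 and y_mill time = 9.
flanges enters the basis when its profit ≥ yᵀa₃ = 1·1 + 9·5 = 46.

46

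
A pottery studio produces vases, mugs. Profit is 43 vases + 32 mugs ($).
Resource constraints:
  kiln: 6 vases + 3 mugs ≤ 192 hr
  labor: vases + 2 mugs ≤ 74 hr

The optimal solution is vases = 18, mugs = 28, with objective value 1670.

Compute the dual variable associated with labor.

Check each constraint at x*: kiln 192/192 (tight); labor 74/74 (tight).
The binding rows give the dual system: 6·y_kiln + 1·y_labor = 43 and 3·y_kiln + 2·y_labor = 32.
Solving: y_kiln = 6, y_labor = 7.
Shadow price of labor = 7.

7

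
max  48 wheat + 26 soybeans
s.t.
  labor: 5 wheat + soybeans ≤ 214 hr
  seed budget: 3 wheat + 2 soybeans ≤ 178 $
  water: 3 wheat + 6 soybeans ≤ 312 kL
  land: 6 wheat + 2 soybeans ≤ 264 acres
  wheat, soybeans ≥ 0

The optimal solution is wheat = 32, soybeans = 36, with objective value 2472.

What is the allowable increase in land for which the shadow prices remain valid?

Binding constraints: water, land. The basis is B = [[3,6],[6,2]] with det -30.
Per unit increase in land, x* moves by d = (0.2, -0.1).
The basis stays optimal until labor becomes binding; allowable increase = 20 acres.

20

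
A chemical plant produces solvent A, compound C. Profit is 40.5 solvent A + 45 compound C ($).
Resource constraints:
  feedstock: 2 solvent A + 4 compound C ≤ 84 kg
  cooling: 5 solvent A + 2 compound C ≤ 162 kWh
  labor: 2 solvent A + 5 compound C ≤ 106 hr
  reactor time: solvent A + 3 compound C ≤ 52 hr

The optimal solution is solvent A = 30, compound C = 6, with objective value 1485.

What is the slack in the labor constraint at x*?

labor used = 2·30 + 5·6 = 90; slack = 106 − 90 = 16.

16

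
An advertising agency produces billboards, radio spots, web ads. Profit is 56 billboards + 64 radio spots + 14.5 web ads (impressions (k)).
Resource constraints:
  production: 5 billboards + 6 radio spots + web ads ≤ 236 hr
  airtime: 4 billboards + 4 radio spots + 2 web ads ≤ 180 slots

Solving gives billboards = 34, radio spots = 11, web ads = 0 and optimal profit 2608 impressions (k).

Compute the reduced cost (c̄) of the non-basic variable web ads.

-1.5

Both production and airtime are binding at x*.
From A_Bᵀ y = c: 5·y_production + 4·y_airtime = 56; 6·y_production + 4·y_airtime = 64.
Solving: y_production = 8, y_airtime = 4.
Reduced cost of web ads: c₃ − yᵀa₃ = 14.5 − (8·1 + 4·2) = 14.5 − 16 = -1.5.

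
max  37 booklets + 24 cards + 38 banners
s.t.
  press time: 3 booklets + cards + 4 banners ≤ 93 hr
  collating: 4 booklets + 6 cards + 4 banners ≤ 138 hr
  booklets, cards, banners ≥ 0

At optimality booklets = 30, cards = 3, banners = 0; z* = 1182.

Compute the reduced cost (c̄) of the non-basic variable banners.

Both press time and collating are binding at x*.
Dual feasibility on the basic columns requires 3·y_press time + 4·y_collating = 37, 1·y_press time + 6·y_collating = 24.
→ y_press time = 9 and y_collating = 2.5.
Reduced cost of banners: c₃ − yᵀa₃ = 38 − (9·4 + 2.5·4) = 38 − 46 = -8.

-8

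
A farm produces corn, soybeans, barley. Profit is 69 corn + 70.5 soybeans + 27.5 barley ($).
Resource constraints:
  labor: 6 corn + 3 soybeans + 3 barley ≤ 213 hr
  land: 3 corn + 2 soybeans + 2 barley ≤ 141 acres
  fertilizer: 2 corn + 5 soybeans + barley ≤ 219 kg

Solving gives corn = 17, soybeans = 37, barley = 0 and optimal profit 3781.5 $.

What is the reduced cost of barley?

At the optimum: labor uses 213 of 213 (binding); land uses 125 of 141 (slack = 16); fertilizer uses 219 of 219 (binding).
By complementary slackness, y = 0 for the non-binding constraint.
The binding rows give the dual system: 6·y_labor + 2·y_fertilizer = 69 and 3·y_labor + 5·y_fertilizer = 70.5.
→ y_labor = 8.5 and y_fertilizer = 9.
Reduced cost of barley: c₃ − yᵀa₃ = 27.5 − (8.5·3 + 9·1) = 27.5 − 34.5 = -7.

-7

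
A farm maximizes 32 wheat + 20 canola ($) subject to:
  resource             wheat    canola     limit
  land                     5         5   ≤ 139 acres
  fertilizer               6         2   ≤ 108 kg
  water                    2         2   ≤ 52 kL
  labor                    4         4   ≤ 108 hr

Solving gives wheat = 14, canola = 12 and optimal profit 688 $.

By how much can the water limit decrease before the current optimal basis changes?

16

Binding constraints: fertilizer, water. The basis is B = [[6,2],[2,2]] with det 8.
Per unit decrease in water, x* moves by d = (0.25, -0.75).
The basis stays optimal until canola reaches 0; allowable decrease = 16 kL.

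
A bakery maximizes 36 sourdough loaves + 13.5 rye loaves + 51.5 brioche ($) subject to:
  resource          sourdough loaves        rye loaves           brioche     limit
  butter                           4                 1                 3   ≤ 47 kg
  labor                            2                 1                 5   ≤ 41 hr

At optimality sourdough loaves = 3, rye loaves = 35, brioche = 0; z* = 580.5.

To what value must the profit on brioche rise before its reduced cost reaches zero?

58.5

At the optimum: butter uses 47 of 47 (binding); labor uses 41 of 41 (binding).
From A_Bᵀ y = c: 4·y_butter + 2·y_labor = 36; 1·y_butter + 1·y_labor = 13.5.
This yields shadow prices y_butter = 4.5, y_labor = 9.
brioche enters the basis when its profit ≥ yᵀa₃ = 4.5·3 + 9·5 = 58.5.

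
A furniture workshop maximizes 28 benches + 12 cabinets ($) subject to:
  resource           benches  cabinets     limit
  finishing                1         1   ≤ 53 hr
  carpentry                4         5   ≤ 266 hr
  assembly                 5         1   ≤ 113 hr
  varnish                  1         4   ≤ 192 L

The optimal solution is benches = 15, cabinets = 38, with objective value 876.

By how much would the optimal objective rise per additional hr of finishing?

Check each constraint at x*: finishing 53/53 (tight); carpentry 250/266 (slack 16); assembly 113/113 (tight); varnish 167/192 (slack 25).
By complementary slackness, y = 0 for the non-binding constraints.
Dual feasibility on the basic columns requires 1·y_finishing + 5·y_assembly = 28, 1·y_finishing + 1·y_assembly = 12.
→ y_finishing = 8 and y_assembly = 4.
Shadow price of finishing = 8.

8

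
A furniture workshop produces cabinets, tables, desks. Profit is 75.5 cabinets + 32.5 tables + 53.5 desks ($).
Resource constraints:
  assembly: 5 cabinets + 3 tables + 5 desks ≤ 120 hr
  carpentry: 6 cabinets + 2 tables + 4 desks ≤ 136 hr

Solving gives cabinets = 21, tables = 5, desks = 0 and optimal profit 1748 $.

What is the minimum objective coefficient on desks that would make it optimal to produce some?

59.5

At the optimum: assembly uses 120 of 120 (binding); carpentry uses 136 of 136 (binding).
Dual feasibility on the basic columns requires 5·y_assembly + 6·y_carpentry = 75.5, 3·y_assembly + 2·y_carpentry = 32.5.
→ y_assembly = 5.5 and y_carpentry = 8.
desks enters the basis when its profit ≥ yᵀa₃ = 5.5·5 + 8·4 = 59.5.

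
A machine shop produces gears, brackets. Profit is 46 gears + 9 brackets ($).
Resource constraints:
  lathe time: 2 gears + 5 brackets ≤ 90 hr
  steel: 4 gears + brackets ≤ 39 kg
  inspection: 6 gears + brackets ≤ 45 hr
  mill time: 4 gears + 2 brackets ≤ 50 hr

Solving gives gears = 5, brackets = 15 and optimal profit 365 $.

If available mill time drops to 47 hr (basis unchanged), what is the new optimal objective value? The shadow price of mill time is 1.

362

Δb = -3, so new z* = 365 + (1)·(-3) = 365 − 3 = 362.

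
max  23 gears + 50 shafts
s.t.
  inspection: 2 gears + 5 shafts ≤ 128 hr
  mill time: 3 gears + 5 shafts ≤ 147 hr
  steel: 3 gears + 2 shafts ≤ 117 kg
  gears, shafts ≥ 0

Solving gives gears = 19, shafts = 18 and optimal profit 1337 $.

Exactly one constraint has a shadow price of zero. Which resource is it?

inspection: 128/128 (binding)
mill time: 147/147 (binding)
steel: 93/117 (slack 24)
By complementary slackness, a constraint with positive slack has shadow price 0 → steel.

steel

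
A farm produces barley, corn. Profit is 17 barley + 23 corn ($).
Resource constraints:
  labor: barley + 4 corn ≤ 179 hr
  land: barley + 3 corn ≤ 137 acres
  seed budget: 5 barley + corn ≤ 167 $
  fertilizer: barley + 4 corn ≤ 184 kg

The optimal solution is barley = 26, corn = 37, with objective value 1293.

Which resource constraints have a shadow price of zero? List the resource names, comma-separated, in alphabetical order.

labor: 174/179 (slack 5)
land: 137/137 (binding)
seed budget: 167/167 (binding)
fertilizer: 174/184 (slack 10)
By complementary slackness, a constraint with positive slack has shadow price 0 → fertilizer, labor.

fertilizer, labor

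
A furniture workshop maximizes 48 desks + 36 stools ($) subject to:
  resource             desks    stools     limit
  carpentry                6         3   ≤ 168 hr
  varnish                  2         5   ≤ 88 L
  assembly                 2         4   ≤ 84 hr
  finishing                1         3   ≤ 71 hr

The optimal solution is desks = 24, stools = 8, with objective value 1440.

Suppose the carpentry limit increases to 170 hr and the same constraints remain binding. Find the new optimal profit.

At the optimum: carpentry uses 168 of 168 (binding); varnish uses 88 of 88 (binding); assembly uses 80 of 84 (slack = 4); finishing uses 48 of 71 (slack = 23).
Slack constraints have shadow price 0 (complementary slackness).
Dual feasibility on the basic columns requires 6·y_carpentry + 2·y_varnish = 48, 3·y_carpentry + 5·y_varnish = 36.
→ y_carpentry = 7 and y_varnish = 3.
Δz = y_carpentry·Δb = 7 × (2) = 14, so new z* = 1440 + 14 = 1454.

1454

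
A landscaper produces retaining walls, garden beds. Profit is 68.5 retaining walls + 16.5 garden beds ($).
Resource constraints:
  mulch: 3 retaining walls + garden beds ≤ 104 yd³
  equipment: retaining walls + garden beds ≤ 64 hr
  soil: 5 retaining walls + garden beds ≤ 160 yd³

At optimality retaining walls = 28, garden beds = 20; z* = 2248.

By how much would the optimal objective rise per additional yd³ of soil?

Check each constraint at x*: mulch 104/104 (tight); equipment 48/64 (slack 16); soil 160/160 (tight).
Slack constraints have shadow price 0 (complementary slackness).
From A_Bᵀ y = c: 3·y_mulch + 5·y_soil = 68.5; 1·y_mulch + 1·y_soil = 16.5.
→ y_mulch = 7 and y_soil = 9.5.
Shadow price of soil = 9.5.

9.5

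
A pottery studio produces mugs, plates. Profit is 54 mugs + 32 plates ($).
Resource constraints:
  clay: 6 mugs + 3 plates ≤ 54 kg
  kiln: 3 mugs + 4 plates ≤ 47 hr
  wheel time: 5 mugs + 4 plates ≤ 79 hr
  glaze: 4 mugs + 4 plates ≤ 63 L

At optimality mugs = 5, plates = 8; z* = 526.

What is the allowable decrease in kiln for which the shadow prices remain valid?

Binding constraints: clay, kiln. The basis is B = [[6,3],[3,4]] with det 15.
Per unit decrease in kiln, x* moves by d = (0.2, -0.4).
The basis stays optimal until plates reaches 0; allowable decrease = 20 hr.

20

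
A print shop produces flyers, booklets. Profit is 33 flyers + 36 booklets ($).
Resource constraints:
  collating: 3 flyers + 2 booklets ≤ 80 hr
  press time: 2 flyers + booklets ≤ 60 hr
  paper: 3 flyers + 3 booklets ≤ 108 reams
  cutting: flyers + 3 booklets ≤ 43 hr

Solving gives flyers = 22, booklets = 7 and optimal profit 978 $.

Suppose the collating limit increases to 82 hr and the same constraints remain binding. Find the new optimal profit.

996

Binding: collating and cutting. Non-binding: press time (9 unused), paper (21 unused).
Since press time, paper are not tight, their duals are 0.
The binding rows give the dual system: 3·y_collating + 1·y_cutting = 33 and 2·y_collating + 3·y_cutting = 36.
This yields shadow prices y_collating = 9, y_cutting = 6.
Δz = y_collating·Δb = 9 × (2) = 18, so new z* = 978 + 18 = 996.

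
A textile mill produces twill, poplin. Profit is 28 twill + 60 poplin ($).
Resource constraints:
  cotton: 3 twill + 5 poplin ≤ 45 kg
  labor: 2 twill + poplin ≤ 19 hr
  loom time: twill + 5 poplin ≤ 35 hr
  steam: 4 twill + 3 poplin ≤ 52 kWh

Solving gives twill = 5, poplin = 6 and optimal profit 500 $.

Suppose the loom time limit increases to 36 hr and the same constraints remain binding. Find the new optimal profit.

504

Binding: cotton and loom time. Non-binding: labor (3 unused), steam (14 unused).
Since labor, steam are not tight, their duals are 0.
Dual feasibility on the basic columns requires 3·y_cotton + 1·y_loom time = 28, 5·y_cotton + 5·y_loom time = 60.
Solving: y_cotton = 8, y_loom time = 4.
Δz = y_loom time·Δb = 4 × (1) = 4, so new z* = 500 + 4 = 504.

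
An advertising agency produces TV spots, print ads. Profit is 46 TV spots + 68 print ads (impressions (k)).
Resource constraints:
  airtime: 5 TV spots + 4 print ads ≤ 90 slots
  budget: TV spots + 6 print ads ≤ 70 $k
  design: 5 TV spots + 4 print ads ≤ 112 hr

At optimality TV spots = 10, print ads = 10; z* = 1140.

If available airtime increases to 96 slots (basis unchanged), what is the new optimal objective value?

1188

At the optimum: airtime uses 90 of 90 (binding); budget uses 70 of 70 (binding); design uses 90 of 112 (slack = 22).
By complementary slackness, y = 0 for the non-binding constraint.
Dual feasibility on the basic columns requires 5·y_airtime + 1·y_budget = 46, 4·y_airtime + 6·y_budget = 68.
This yields shadow prices y_airtime = 8, y_budget = 6.
Δz = y_airtime·Δb = 8 × (6) = 48, so new z* = 1140 + 48 = 1188.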